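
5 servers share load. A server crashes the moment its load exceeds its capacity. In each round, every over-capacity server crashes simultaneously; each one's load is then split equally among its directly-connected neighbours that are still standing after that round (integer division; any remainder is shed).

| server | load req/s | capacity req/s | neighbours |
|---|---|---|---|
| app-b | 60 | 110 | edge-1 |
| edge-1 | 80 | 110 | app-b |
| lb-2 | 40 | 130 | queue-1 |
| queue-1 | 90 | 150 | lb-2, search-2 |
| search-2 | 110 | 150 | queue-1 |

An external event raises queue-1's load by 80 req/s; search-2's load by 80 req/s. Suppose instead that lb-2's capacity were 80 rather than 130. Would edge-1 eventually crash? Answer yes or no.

With lb-2's capacity at 80:
Round 1 — queue-1 at 170 > 150; search-2 at 190 > 150. queue-1, search-2 crash.
  queue-1 sheds 170 req/s to lb-2: 170 each.
    lb-2: 40+170 = 210 > 80
  search-2 sheds 190 req/s: no online neighbours, lost.
Round 2 — lb-2 crashes.
  lb-2 sheds 210 req/s: no online neighbours, lost.
No further crashes.

no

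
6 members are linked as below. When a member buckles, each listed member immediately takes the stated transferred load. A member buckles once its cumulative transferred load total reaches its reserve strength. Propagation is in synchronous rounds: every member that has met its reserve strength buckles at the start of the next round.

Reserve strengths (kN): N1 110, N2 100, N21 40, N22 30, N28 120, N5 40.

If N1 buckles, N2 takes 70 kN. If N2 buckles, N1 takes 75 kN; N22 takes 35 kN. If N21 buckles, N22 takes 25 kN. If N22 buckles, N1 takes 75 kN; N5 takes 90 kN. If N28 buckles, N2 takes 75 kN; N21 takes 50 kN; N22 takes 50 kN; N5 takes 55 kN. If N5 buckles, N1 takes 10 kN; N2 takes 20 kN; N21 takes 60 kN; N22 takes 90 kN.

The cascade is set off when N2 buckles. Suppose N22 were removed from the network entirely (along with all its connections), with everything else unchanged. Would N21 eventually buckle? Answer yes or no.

With N22 removed:
Round 1 — N2 buckles (initial).
  N1: +75 → 75 < 110
No further bucklings.

no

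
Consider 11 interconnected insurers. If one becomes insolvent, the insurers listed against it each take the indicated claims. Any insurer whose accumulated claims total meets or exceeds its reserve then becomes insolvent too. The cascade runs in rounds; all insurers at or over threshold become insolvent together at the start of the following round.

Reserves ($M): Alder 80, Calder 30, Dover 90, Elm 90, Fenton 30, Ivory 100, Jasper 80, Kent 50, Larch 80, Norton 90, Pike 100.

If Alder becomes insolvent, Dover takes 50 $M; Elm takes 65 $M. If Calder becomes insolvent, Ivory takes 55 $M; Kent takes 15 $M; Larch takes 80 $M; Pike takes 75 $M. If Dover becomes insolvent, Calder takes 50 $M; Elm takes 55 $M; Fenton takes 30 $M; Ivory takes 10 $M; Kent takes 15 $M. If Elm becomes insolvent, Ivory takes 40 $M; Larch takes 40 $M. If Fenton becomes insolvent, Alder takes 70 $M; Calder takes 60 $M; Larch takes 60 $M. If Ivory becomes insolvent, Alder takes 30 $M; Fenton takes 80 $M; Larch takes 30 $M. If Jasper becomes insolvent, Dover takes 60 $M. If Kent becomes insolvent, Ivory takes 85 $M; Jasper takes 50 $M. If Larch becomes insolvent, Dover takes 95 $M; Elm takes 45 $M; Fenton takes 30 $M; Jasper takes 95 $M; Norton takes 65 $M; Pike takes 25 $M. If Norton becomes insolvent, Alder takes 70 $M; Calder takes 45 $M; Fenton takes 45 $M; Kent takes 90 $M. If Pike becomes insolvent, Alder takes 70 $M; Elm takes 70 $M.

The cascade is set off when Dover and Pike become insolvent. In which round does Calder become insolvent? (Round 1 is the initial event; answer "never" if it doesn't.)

2

Round 1 — Dover, Pike become insolvent (initial).
  Alder: +70 → 70 < 80
  Calder: +50 → 50 ≥ 30
  Elm: +55+70 → 125 ≥ 90
  Fenton: +30 → 30 ≥ 30
  Ivory: +10 → 10 < 100
  Kent: +15 → 15 < 50
Round 2 — Calder, Elm, Fenton become insolvent.
  Alder: +70 → 140 ≥ 80
  Ivory: +55+40 → 105 ≥ 100
  Kent: +15 → 30 < 50
  Larch: +80+40+60 → 180 ≥ 80
Round 3 — Alder, Ivory, Larch become insolvent.
  Jasper: +95 → 95 ≥ 80
  Norton: +65 → 65 < 90
Round 4 — Jasper becomes insolvent.
No further insolvencies.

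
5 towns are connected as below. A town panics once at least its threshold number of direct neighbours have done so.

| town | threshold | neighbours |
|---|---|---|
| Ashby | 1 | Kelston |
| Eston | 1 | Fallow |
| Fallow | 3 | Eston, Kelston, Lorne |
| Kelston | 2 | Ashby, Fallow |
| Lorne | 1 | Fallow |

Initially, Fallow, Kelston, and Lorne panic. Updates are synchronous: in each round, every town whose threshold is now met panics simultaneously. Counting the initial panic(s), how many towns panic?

Round 1 — Fallow, Kelston, Lorne panic (initial).
Round 2 — checking thresholds:
  Ashby: 1 of 1 neighbours ≥ 1, panics.
  Eston: 1 of 1 neighbours ≥ 1, panics.
Round 3 — no new panics; cascade stops.

5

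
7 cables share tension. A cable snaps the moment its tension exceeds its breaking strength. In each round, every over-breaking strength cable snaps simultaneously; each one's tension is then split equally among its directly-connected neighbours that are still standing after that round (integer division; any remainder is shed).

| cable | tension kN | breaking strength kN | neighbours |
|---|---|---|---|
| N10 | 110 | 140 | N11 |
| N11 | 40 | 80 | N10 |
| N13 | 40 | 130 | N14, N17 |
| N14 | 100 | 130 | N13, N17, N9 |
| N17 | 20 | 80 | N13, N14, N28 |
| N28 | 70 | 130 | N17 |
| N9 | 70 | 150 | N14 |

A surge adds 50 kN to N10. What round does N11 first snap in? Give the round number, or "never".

2

Round 1 — N10 at 160 > 140. N10 snaps.
  N10 sheds 160 kN to N11: 160 each.
    N11: 40+160 = 200 > 80
Round 2 — N11 snaps.
  N11 sheds 200 kN: no online neighbours, lost.
No further breaks.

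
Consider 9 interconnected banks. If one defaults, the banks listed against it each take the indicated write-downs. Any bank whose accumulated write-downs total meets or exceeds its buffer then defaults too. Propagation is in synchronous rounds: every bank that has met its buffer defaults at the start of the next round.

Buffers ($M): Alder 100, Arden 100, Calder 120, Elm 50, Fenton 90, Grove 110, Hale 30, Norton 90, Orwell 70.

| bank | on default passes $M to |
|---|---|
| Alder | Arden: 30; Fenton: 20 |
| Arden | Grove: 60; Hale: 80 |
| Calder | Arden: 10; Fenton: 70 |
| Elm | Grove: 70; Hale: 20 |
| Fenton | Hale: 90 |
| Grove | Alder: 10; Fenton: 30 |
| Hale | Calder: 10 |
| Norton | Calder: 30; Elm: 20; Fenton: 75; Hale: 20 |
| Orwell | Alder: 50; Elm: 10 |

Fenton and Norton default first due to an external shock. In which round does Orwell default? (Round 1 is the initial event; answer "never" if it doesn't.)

never

Round 1 — Fenton, Norton default (initial).
  Calder: +30 → 30 < 120
  Elm: +20 → 20 < 50
  Hale: +90+20 → 110 ≥ 30
Round 2 — Hale defaults.
  Calder: +10 → 40 < 120
No further defaults.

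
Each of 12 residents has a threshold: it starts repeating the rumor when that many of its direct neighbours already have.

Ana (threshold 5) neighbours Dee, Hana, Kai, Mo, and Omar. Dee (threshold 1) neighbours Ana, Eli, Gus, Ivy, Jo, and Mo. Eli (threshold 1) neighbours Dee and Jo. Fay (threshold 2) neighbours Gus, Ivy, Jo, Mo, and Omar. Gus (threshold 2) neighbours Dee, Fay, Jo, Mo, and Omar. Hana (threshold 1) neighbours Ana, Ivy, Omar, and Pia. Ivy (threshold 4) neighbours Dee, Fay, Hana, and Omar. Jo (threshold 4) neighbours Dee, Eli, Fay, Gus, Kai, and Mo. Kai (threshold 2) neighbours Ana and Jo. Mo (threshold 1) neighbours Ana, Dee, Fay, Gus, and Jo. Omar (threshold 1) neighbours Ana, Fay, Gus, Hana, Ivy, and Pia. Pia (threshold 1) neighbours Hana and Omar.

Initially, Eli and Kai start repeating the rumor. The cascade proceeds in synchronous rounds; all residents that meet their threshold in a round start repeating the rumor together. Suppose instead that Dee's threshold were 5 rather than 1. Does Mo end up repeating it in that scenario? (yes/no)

With Dee's threshold at 5:
Round 1 — Eli, Kai start repeating the rumor (initial).
Round 2 — no new spreads; cascade stops.

no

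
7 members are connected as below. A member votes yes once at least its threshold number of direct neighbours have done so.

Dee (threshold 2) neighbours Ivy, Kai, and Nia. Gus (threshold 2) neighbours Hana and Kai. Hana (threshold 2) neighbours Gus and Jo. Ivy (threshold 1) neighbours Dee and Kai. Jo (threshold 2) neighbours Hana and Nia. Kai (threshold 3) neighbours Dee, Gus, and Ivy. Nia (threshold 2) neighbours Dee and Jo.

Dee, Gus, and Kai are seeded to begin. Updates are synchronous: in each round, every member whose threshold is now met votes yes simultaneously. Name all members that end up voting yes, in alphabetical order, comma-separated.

Dee, Gus, Ivy, Kai

Round 1 — Dee, Gus, Kai vote yes (initial).
Round 2 — checking thresholds:
  Hana: 1 of 2 neighbours < 2, not yet.
  Ivy: 2 of 2 neighbours ≥ 1, votes yes.
  Nia: 1 of 2 neighbours < 2, not yet.
Round 3 — no new yes votes; cascade stops.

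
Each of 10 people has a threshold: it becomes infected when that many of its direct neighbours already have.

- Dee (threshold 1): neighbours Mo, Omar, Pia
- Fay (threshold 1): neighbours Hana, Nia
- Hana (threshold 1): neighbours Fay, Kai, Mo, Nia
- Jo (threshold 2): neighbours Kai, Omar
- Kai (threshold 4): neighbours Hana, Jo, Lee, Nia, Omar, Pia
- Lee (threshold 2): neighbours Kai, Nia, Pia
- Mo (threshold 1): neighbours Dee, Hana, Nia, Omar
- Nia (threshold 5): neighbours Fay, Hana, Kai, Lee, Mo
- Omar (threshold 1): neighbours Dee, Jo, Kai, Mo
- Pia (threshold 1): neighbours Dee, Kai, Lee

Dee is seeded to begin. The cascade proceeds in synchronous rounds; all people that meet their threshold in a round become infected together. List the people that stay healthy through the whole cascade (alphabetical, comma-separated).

Round 1 — Dee becomes infected (initial).
Round 2 — checking thresholds:
  Mo: 1 of 4 neighbours ≥ 1, becomes infected.
  Omar: 1 of 4 neighbours ≥ 1, becomes infected.
  Pia: 1 of 3 neighbours ≥ 1, becomes infected.
Round 3 — checking thresholds:
  Hana: 1 of 4 neighbours ≥ 1, becomes infected.
  Jo: 1 of 2 neighbours < 2, holds.
  Kai: 2 of 6 neighbours < 4, holds.
  Lee: 1 of 3 neighbours < 2, holds.
  Nia: 1 of 5 neighbours < 5, holds.
Round 4 — checking thresholds:
  Fay: 1 of 2 neighbours ≥ 1, becomes infected.
  Jo: 1 of 2 neighbours < 2, holds.
  Kai: 3 of 6 neighbours < 4, holds.
  Lee: 1 of 3 neighbours < 2, holds.
  Nia: 2 of 5 neighbours < 5, holds.
Round 5 — no new infections; cascade stops.

Jo, Kai, Lee, Nia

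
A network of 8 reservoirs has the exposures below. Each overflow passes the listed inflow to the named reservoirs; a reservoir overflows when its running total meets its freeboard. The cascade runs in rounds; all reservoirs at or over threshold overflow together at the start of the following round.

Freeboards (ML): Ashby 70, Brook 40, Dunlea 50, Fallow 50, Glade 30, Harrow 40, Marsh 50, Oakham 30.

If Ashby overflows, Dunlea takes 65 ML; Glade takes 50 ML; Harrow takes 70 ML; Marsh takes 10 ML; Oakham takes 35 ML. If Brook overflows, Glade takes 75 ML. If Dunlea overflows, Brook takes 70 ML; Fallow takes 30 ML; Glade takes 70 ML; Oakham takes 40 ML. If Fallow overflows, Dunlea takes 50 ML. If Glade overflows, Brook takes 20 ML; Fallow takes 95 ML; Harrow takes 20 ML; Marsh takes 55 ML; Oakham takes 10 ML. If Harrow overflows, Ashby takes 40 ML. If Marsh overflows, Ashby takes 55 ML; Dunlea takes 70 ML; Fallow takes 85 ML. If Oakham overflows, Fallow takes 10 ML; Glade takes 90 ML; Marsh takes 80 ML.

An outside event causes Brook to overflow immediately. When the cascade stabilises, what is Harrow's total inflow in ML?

20

Round 1 — Brook overflows (initial).
  Glade: +75 → 75 ≥ 30
Round 2 — Glade overflows.
  Fallow: +95 → 95 ≥ 50
  Harrow: +20 → 20 < 40
  Marsh: +55 → 55 ≥ 50
  Oakham: +10 → 10 < 30
Round 3 — Fallow, Marsh overflow.
  Ashby: +55 → 55 < 70
  Dunlea: +50+70 → 120 ≥ 50
Round 4 — Dunlea overflows.
  Oakham: +40 → 50 ≥ 30
Round 5 — Oakham overflows.
No further overflows.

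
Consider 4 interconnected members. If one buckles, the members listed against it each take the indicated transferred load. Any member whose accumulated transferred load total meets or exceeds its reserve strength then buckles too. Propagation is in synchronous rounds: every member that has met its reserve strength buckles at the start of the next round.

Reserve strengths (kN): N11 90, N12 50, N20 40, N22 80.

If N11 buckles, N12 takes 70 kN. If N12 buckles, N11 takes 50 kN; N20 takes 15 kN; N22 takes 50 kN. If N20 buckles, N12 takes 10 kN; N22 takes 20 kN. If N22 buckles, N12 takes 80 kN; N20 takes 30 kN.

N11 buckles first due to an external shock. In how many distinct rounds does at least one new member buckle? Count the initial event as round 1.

Round 1 — N11 buckles (initial).
  N12: +70 → 70 ≥ 50
Round 2 — N12 buckles.
  N20: +15 → 15 < 40
  N22: +50 → 50 < 80
No further bucklings.

2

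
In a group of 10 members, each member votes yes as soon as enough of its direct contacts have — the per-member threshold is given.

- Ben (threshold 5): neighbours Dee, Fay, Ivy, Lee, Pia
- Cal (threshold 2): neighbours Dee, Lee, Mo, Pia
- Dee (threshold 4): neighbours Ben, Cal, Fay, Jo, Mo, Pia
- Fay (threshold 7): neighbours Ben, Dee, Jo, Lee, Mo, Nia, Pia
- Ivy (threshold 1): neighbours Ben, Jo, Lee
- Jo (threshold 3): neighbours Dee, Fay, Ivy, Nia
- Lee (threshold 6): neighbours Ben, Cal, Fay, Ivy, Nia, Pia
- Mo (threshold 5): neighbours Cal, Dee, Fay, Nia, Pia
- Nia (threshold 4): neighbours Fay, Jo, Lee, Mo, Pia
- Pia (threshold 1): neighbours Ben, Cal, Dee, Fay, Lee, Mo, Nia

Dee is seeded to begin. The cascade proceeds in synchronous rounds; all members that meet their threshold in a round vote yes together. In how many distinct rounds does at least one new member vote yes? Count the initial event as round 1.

Round 1 — Dee votes yes (initial).
Round 2 — checking thresholds:
  Ben: 1 of 5 neighbours < 5, below threshold.
  Cal: 1 of 4 neighbours < 2, below threshold.
  Fay: 1 of 7 neighbours < 7, below threshold.
  Jo: 1 of 4 neighbours < 3, below threshold.
  Mo: 1 of 5 neighbours < 5, below threshold.
  Pia: 1 of 7 neighbours ≥ 1, votes yes.
Round 3 — checking thresholds:
  Ben: 2 of 5 neighbours < 5, below threshold.
  Cal: 2 of 4 neighbours ≥ 2, votes yes.
  Fay: 2 of 7 neighbours < 7, below threshold.
  Jo: 1 of 4 neighbours < 3, below threshold.
  Lee: 1 of 6 neighbours < 6, below threshold.
  Mo: 2 of 5 neighbours < 5, below threshold.
  Nia: 1 of 5 neighbours < 4, below threshold.
Round 4 — no new yes votes; cascade stops.

3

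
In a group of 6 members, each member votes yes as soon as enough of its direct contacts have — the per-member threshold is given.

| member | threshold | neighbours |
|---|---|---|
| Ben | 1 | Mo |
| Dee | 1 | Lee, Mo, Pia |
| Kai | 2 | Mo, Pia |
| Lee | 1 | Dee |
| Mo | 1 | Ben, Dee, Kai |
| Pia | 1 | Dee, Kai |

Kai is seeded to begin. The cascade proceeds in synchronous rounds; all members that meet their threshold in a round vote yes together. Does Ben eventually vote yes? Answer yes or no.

Round 1 — Kai votes yes (initial).
Round 2 — checking thresholds:
  Mo: 1 of 3 neighbours ≥ 1, votes yes.
  Pia: 1 of 2 neighbours ≥ 1, votes yes.
Round 3 — checking thresholds:
  Ben: 1 of 1 neighbours ≥ 1, votes yes.
  Dee: 2 of 3 neighbours ≥ 1, votes yes.
Round 4 — checking thresholds:
  Lee: 1 of 1 neighbours ≥ 1, votes yes.
Round 5 — no new yes votes; cascade stops.

yes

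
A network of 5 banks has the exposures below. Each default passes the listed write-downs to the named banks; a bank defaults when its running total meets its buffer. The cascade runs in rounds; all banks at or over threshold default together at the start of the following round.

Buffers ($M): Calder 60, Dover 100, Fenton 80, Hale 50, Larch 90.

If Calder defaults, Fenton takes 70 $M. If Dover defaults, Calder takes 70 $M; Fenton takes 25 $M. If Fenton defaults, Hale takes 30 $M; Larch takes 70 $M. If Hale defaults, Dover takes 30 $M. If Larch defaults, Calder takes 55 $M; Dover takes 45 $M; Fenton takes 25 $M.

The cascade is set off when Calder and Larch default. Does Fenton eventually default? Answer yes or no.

yes

Round 1 — Calder, Larch default (initial).
  Dover: +45 → 45 < 100
  Fenton: +70+25 → 95 ≥ 80
Round 2 — Fenton defaults.
  Hale: +30 → 30 < 50
No further defaults.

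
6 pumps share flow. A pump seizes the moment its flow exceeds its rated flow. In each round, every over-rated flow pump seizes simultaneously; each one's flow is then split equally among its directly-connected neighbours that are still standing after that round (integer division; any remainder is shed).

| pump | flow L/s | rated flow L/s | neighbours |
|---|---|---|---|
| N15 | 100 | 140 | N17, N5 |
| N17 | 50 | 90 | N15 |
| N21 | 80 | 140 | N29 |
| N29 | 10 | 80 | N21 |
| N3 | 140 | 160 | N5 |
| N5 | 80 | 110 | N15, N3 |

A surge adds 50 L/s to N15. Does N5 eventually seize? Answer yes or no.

Round 1 — N15 at 150 > 140. N15 seizes.
  N15 sheds 150 L/s to N17, N5: 75 each.
    N17: 50+75 = 125 > 90
    N5: 80+75 = 155 > 110
Round 2 — N17, N5 seize.
  N17 sheds 125 L/s: no online neighbours, lost.
  N5 sheds 155 L/s to N3: 155 each.
    N3: 140+155 = 295 > 160
Round 3 — N3 seizes.
  N3 sheds 295 L/s: no online neighbours, lost.
No further seizures.

yes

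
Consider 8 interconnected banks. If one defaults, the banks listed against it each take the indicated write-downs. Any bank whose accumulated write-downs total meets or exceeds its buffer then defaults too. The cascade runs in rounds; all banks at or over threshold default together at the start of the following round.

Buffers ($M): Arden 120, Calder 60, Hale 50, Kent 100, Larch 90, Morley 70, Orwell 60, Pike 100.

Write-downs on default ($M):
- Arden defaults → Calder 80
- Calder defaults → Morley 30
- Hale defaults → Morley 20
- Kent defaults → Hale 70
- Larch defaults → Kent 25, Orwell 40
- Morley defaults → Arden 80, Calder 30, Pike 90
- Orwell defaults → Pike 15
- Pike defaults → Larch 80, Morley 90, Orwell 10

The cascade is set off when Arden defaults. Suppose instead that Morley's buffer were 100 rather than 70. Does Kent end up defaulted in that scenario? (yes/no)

With Morley's buffer at 100:
Round 1 — Arden defaults (initial).
  Calder: +80 → 80 ≥ 60
Round 2 — Calder defaults.
  Morley: +30 → 30 < 100
No further defaults.

no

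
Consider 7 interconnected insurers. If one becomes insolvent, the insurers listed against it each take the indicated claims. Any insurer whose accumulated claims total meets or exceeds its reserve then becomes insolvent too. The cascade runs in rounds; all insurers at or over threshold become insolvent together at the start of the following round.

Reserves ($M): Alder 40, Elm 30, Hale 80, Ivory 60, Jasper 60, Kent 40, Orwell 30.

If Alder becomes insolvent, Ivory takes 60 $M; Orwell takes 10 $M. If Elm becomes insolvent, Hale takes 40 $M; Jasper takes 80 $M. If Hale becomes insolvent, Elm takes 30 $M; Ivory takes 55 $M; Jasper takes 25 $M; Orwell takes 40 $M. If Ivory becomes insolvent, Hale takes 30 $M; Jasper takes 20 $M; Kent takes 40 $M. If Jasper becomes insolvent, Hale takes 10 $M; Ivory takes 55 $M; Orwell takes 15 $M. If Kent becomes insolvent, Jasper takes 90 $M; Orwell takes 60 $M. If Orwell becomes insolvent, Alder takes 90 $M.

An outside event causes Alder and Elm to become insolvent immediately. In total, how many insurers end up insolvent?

7

Round 1 — Alder, Elm become insolvent (initial).
  Hale: +40 → 40 < 80
  Ivory: +60 → 60 ≥ 60
  Jasper: +80 → 80 ≥ 60
  Orwell: +10 → 10 < 30
Round 2 — Ivory, Jasper become insolvent.
  Hale: +30+10 → 80 ≥ 80
  Kent: +40 → 40 ≥ 40
  Orwell: +15 → 25 < 30
Round 3 — Hale, Kent become insolvent.
  Orwell: +40+60 → 125 ≥ 30
Round 4 — Orwell becomes insolvent.
No further insolvencies.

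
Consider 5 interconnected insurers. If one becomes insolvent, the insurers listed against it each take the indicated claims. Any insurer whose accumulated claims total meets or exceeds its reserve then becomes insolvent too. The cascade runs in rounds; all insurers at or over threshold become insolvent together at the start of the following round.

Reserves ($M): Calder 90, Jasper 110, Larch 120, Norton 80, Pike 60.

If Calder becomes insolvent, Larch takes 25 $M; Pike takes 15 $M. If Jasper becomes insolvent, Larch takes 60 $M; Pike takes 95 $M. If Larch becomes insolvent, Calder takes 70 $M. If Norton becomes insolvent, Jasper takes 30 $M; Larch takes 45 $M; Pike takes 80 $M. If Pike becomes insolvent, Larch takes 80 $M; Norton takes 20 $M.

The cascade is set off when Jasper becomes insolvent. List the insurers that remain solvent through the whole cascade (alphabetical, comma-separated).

Round 1 — Jasper becomes insolvent (initial).
  Larch: +60 → 60 < 120
  Pike: +95 → 95 ≥ 60
Round 2 — Pike becomes insolvent.
  Larch: +80 → 140 ≥ 120
  Norton: +20 → 20 < 80
Round 3 — Larch becomes insolvent.
  Calder: +70 → 70 < 90
No further insolvencies.

Calder, Norton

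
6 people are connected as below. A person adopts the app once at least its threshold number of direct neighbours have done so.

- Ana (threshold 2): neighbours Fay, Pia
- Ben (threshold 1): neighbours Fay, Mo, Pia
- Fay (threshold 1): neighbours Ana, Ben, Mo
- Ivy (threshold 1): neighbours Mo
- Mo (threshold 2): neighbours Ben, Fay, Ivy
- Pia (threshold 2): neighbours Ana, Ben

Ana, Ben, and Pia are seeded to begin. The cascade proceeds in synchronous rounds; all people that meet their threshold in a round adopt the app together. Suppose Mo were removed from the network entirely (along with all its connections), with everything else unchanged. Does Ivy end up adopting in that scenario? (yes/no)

no

With Mo removed:
Round 1 — Ana, Ben, Pia adopt the app (initial).
Round 2 — checking thresholds:
  Fay: 2 of 2 neighbours ≥ 1, adopts the app.
Round 3 — no new adoptions; cascade stops.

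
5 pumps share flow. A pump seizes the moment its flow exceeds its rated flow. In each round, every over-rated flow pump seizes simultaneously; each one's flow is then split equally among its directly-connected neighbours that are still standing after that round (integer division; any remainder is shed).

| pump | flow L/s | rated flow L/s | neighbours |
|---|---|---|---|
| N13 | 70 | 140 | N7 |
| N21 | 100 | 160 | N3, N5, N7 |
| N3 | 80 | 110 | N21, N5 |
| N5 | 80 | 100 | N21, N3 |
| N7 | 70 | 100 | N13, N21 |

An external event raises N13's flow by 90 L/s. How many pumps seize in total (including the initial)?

5

Round 1 — N13 at 160 > 140. N13 seizes.
  N13 sheds 160 L/s to N7: 160 each.
    N7: 70+160 = 230 > 100
Round 2 — N7 seizes.
  N7 sheds 230 L/s to N21: 230 each.
    N21: 100+230 = 330 > 160
Round 3 — N21 seizes.
  N21 sheds 330 L/s to N3, N5: 165 each.
    N3: 80+165 = 245 > 110
    N5: 80+165 = 245 > 100
Round 4 — N3, N5 seize.
  N3 sheds 245 L/s: no online neighbours, lost.
  N5 sheds 245 L/s: no online neighbours, lost.
No further seizures.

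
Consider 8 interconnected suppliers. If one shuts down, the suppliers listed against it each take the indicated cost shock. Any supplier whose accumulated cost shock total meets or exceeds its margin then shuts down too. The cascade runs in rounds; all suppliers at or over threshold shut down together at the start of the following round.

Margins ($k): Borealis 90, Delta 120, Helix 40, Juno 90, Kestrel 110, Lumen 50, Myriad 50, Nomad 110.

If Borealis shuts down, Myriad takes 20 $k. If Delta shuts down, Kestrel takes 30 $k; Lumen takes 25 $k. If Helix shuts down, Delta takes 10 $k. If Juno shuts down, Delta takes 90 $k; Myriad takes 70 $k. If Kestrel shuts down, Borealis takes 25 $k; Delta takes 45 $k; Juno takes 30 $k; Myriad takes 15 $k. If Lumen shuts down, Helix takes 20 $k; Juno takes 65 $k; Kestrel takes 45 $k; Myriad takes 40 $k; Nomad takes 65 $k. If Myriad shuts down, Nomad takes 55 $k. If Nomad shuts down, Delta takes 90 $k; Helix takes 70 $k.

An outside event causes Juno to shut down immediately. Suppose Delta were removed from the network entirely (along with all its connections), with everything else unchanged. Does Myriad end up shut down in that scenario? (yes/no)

yes

With Delta removed:
Round 1 — Juno shuts down (initial).
  Myriad: +70 → 70 ≥ 50
Round 2 — Myriad shuts down.
  Nomad: +55 → 55 < 110
No further shutdowns.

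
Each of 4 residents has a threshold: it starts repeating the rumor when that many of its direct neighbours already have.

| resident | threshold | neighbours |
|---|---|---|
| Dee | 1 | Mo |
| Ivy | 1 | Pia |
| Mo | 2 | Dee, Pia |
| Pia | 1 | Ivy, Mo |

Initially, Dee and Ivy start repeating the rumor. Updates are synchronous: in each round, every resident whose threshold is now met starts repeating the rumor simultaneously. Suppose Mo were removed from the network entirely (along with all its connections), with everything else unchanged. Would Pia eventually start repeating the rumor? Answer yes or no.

yes

With Mo removed:
Round 1 — Dee, Ivy start repeating the rumor (initial).
Round 2 — checking thresholds:
  Pia: 1 of 1 neighbours ≥ 1, starts repeating the rumor.
Round 3 — no new spreads; cascade stops.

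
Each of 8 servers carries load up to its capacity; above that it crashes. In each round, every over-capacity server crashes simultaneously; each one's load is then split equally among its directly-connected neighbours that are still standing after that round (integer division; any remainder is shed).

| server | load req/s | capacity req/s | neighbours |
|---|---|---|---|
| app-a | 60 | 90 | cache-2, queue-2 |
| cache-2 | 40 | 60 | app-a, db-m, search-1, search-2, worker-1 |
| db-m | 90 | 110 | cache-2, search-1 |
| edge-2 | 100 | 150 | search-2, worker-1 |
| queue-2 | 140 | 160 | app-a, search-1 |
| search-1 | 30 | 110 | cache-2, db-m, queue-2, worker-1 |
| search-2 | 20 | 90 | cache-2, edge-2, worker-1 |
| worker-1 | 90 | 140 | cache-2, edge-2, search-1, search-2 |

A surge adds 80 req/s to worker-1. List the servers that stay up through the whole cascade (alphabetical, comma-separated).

app-a, db-m, edge-2, queue-2, search-1, search-2

Round 1 — worker-1 at 170 > 140. worker-1 crashes.
  worker-1 sheds 170 req/s to cache-2, edge-2, search-1, search-2: 42 each (2 lost).
    cache-2: 40+42 = 82 > 60
    edge-2: 100+42 = 142 ≤ 150
    search-1: 30+42 = 72 ≤ 110
    search-2: 20+42 = 62 ≤ 90
Round 2 — cache-2 crashes.
  cache-2 sheds 82 req/s to app-a, db-m, search-1, search-2: 20 each (2 lost).
    app-a: 60+20 = 80 ≤ 90
    db-m: 90+20 = 110 ≤ 110
    search-1: 72+20 = 92 ≤ 110
    search-2: 62+20 = 82 ≤ 90
No further crashes.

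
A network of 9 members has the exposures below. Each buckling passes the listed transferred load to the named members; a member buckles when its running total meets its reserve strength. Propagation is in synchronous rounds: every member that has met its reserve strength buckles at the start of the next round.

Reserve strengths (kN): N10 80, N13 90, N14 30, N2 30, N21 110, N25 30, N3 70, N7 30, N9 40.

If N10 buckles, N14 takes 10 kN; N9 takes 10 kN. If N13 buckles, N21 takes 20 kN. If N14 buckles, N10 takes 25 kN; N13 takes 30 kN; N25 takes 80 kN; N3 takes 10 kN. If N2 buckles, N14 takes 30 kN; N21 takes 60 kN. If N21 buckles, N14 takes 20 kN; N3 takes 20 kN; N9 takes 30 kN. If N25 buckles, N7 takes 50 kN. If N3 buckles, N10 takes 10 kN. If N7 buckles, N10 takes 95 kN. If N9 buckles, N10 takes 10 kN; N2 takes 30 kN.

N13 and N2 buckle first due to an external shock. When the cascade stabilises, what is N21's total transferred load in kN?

80

Round 1 — N13, N2 buckle (initial).
  N14: +30 → 30 ≥ 30
  N21: +20+60 → 80 < 110
Round 2 — N14 buckles.
  N10: +25 → 25 < 80
  N25: +80 → 80 ≥ 30
  N3: +10 → 10 < 70
Round 3 — N25 buckles.
  N7: +50 → 50 ≥ 30
Round 4 — N7 buckles.
  N10: +95 → 120 ≥ 80
Round 5 — N10 buckles.
  N9: +10 → 10 < 40
No further bucklings.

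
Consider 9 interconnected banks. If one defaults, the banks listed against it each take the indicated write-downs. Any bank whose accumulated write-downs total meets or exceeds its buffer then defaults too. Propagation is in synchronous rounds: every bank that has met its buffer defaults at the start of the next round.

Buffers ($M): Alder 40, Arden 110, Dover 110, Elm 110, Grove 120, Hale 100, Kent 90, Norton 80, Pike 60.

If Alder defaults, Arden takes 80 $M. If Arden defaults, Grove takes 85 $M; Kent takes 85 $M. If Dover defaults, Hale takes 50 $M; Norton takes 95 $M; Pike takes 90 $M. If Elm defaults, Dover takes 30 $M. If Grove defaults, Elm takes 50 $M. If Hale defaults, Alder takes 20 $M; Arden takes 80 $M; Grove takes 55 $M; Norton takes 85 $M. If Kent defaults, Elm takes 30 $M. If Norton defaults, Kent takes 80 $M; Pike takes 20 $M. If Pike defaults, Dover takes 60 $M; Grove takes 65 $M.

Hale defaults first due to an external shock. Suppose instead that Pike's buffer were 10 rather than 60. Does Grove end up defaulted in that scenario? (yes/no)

With Pike's buffer at 10:
Round 1 — Hale defaults (initial).
  Alder: +20 → 20 < 40
  Arden: +80 → 80 < 110
  Grove: +55 → 55 < 120
  Norton: +85 → 85 ≥ 80
Round 2 — Norton defaults.
  Kent: +80 → 80 < 90
  Pike: +20 → 20 ≥ 10
Round 3 — Pike defaults.
  Dover: +60 → 60 < 110
  Grove: +65 → 120 ≥ 120
Round 4 — Grove defaults.
  Elm: +50 → 50 < 110
No further defaults.

yes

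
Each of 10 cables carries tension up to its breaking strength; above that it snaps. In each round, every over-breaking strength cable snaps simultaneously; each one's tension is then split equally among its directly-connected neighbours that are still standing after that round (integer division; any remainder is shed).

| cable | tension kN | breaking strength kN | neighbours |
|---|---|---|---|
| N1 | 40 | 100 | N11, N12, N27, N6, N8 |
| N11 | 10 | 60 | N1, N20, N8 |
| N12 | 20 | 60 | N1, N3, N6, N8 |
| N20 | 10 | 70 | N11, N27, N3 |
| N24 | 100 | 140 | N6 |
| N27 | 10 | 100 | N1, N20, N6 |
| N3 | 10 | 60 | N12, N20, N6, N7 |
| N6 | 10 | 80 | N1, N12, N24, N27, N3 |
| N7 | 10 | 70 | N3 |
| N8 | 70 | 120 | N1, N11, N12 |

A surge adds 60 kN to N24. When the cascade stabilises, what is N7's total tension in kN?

46

Round 1 — N24 at 160 > 140. N24 snaps.
  N24 sheds 160 kN to N6: 160 each.
    N6: 10+160 = 170 > 80
Round 2 — N6 snaps.
  N6 sheds 170 kN to N1, N12, N27, N3: 42 each (2 lost).
    N1: 40+42 = 82 ≤ 100
    N12: 20+42 = 62 > 60
    N27: 10+42 = 52 ≤ 100
    N3: 10+42 = 52 ≤ 60
Round 3 — N12 snaps.
  N12 sheds 62 kN to N1, N3, N8: 20 each (2 lost).
    N1: 82+20 = 102 > 100
    N3: 52+20 = 72 > 60
    N8: 70+20 = 90 ≤ 120
Round 4 — N1, N3 snap.
  N1 sheds 102 kN to N11, N27, N8: 34 each.
    N11: 10+34 = 44 ≤ 60
    N27: 52+34 = 86 ≤ 100
    N8: 90+34 = 124 > 120
  N3 sheds 72 kN to N20, N7: 36 each.
    N20: 10+36 = 46 ≤ 70
    N7: 10+36 = 46 ≤ 70
Round 5 — N8 snaps.
  N8 sheds 124 kN to N11: 124 each.
    N11: 44+124 = 168 > 60
Round 6 — N11 snaps.
  N11 sheds 168 kN to N20: 168 each.
    N20: 46+168 = 214 > 70
Round 7 — N20 snaps.
  N20 sheds 214 kN to N27: 214 each.
    N27: 86+214 = 300 > 100
Round 8 — N27 snaps.
  N27 sheds 300 kN: no online neighbours, lost.
No further breaks.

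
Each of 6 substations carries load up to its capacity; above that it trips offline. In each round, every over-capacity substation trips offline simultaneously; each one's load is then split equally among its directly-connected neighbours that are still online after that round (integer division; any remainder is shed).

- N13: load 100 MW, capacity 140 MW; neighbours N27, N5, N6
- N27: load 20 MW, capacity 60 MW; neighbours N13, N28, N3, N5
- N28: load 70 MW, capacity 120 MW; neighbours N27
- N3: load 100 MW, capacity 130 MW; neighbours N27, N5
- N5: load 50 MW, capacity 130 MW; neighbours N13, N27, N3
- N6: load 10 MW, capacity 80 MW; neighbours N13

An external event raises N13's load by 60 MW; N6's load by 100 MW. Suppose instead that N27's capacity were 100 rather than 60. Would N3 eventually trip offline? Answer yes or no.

no

With N27's capacity at 100:
Round 1 — N13 at 160 > 140; N6 at 110 > 80. N13, N6 trip offline.
  N13 sheds 160 MW to N27, N5: 80 each.
    N27: 20+80 = 100 ≤ 100
    N5: 50+80 = 130 ≤ 130
  N6 sheds 110 MW: no online neighbours, lost.
No further trips.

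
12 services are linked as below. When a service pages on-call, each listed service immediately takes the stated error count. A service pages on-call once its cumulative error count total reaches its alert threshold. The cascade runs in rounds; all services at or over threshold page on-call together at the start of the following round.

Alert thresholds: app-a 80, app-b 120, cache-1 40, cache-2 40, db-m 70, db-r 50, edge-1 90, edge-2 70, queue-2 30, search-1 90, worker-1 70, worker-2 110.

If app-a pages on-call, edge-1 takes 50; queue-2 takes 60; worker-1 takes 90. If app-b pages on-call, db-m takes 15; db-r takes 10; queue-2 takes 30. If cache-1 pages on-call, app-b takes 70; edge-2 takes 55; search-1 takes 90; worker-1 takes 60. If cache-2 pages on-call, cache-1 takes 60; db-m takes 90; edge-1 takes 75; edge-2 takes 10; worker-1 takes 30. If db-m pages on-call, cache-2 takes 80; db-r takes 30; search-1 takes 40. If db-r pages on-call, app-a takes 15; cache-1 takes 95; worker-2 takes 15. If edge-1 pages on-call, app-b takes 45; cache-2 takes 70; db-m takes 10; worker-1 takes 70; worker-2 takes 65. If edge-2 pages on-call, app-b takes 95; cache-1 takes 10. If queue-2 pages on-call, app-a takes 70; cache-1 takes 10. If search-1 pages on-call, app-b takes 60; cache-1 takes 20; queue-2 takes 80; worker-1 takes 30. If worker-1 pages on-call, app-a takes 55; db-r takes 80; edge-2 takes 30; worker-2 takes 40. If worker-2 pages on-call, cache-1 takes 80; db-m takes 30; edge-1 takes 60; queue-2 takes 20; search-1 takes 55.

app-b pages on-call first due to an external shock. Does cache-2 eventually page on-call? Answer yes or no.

no

Round 1 — app-b pages on-call (initial).
  db-m: +15 → 15 < 70
  db-r: +10 → 10 < 50
  queue-2: +30 → 30 ≥ 30
Round 2 — queue-2 pages on-call.
  app-a: +70 → 70 < 80
  cache-1: +10 → 10 < 40
No further pages.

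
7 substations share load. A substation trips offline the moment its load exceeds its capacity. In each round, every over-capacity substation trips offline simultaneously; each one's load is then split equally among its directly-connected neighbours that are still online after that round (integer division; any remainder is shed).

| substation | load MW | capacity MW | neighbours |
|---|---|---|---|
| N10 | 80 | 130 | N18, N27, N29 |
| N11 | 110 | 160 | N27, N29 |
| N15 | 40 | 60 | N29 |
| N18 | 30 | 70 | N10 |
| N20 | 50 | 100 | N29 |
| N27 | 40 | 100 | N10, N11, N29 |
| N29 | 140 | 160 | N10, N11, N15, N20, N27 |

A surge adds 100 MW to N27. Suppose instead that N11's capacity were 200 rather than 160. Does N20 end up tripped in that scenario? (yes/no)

With N11's capacity at 200:
Round 1 — N27 at 140 > 100. N27 trips offline.
  N27 sheds 140 MW to N10, N11, N29: 46 each (2 lost).
    N10: 80+46 = 126 ≤ 130
    N11: 110+46 = 156 ≤ 200
    N29: 140+46 = 186 > 160
Round 2 — N29 trips offline.
  N29 sheds 186 MW to N10, N11, N15, N20: 46 each (2 lost).
    N10: 126+46 = 172 > 130
    N11: 156+46 = 202 > 200
    N15: 40+46 = 86 > 60
    N20: 50+46 = 96 ≤ 100
Round 3 — N10, N11, N15 trip offline.
  N10 sheds 172 MW to N18: 172 each.
    N18: 30+172 = 202 > 70
  N11 sheds 202 MW: no online neighbours, lost.
  N15 sheds 86 MW: no online neighbours, lost.
Round 4 — N18 trips offline.
  N18 sheds 202 MW: no online neighbours, lost.
No further trips.

no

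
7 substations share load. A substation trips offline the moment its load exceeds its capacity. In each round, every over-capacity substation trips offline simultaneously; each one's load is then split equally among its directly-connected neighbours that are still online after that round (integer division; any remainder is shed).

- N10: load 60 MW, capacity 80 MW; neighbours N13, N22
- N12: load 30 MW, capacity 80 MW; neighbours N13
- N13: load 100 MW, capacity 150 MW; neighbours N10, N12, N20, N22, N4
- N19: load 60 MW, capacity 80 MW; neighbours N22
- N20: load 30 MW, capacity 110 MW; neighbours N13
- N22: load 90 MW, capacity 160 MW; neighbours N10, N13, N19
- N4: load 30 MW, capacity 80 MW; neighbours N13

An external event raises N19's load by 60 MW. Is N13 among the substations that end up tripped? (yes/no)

Round 1 — N19 at 120 > 80. N19 trips offline.
  N19 sheds 120 MW to N22: 120 each.
    N22: 90+120 = 210 > 160
Round 2 — N22 trips offline.
  N22 sheds 210 MW to N10, N13: 105 each.
    N10: 60+105 = 165 > 80
    N13: 100+105 = 205 > 150
Round 3 — N10, N13 trip offline.
  N10 sheds 165 MW: no online neighbours, lost.
  N13 sheds 205 MW to N12, N20, N4: 68 each (1 lost).
    N12: 30+68 = 98 > 80
    N20: 30+68 = 98 ≤ 110
    N4: 30+68 = 98 > 80
Round 4 — N12, N4 trip offline.
  N12 sheds 98 MW: no online neighbours, lost.
  N4 sheds 98 MW: no online neighbours, lost.
No further trips.

yes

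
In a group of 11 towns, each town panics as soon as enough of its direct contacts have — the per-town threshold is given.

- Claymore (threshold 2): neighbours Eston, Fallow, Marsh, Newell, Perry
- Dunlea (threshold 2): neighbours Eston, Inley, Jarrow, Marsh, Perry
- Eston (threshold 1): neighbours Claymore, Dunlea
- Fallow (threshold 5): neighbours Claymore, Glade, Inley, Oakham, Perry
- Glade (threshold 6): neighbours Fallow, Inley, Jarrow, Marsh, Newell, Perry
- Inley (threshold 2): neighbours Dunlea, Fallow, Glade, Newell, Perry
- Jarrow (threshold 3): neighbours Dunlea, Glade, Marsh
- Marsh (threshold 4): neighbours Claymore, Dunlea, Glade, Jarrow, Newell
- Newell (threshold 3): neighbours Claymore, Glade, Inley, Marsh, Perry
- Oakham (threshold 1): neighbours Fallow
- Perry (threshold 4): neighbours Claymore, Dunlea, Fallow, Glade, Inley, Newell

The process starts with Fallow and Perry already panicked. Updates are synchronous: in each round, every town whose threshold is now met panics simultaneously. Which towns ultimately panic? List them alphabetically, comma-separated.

Round 1 — Fallow, Perry panic (initial).
Round 2 — checking thresholds:
  Claymore: 2 of 5 neighbours ≥ 2, panics.
  Dunlea: 1 of 5 neighbours < 2, not yet.
  Glade: 2 of 6 neighbours < 6, not yet.
  Inley: 2 of 5 neighbours ≥ 2, panics.
  Newell: 1 of 5 neighbours < 3, not yet.
  Oakham: 1 of 1 neighbours ≥ 1, panics.
Round 3 — checking thresholds:
  Dunlea: 2 of 5 neighbours ≥ 2, panics.
  Eston: 1 of 2 neighbours ≥ 1, panics.
  Glade: 3 of 6 neighbours < 6, not yet.
  Marsh: 1 of 5 neighbours < 4, not yet.
  Newell: 3 of 5 neighbours ≥ 3, panics.
Round 4 — no new panics; cascade stops.

Claymore, Dunlea, Eston, Fallow, Inley, Newell, Oakham, Perry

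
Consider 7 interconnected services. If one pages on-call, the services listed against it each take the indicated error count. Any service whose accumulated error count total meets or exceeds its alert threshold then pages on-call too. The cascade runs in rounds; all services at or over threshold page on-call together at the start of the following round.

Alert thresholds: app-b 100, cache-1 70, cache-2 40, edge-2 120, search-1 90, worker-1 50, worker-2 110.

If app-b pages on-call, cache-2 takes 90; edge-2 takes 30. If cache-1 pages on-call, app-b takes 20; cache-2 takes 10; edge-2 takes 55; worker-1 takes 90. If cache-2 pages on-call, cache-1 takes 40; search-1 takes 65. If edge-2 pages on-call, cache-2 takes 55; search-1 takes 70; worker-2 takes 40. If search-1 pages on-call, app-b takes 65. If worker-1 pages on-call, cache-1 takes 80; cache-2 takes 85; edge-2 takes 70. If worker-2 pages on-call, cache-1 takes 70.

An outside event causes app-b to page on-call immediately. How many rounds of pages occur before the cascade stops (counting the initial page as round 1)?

Round 1 — app-b pages on-call (initial).
  cache-2: +90 → 90 ≥ 40
  edge-2: +30 → 30 < 120
Round 2 — cache-2 pages on-call.
  cache-1: +40 → 40 < 70
  search-1: +65 → 65 < 90
No further pages.

2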